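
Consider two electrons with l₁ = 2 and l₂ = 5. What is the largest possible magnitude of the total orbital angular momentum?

|L_tot|_max = 2√14 ℏ ≈ 7.483ℏ

L runs from |2 − 5| = 3 to 2 + 5 = 7.
Allowed values: L = 3, 4, 5, 6, 7.
The largest magnitude corresponds to L = 7: |L_tot| = ℏ√(7·8) = 2√14 ℏ.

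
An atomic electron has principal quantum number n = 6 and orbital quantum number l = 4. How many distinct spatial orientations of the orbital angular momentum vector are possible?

The number of m_l values is 2l + 1 = 2·4 + 1 = 9.

9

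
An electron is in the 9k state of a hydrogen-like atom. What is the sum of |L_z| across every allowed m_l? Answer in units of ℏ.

The 9k subshell has l = 7.
m_l ∈ {-7, -6, -5, -4, -3, -2, -1, 0, 1, 2, 3, 4, 5, 6, 7}.
Σ|m_l| = 2(1+2+…+7) = 56.

Σ|L_z| = 56 ℏ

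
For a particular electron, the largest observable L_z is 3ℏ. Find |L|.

Since max m_l = l, l = 3.
Then |L| = ℏ√(3·4) = 2√3 ℏ.

|L| = 2√3 ℏ ≈ 3.464ℏ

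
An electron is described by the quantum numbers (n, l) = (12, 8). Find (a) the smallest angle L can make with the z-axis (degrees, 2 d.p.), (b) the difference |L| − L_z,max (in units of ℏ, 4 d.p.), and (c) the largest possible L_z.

θ_min ≈ 19.47°; |L|−L_z,max ≈ 0.4853ℏ; L_z,max = 8ℏ

cos θ_min = 8/√72, so θ_min ≈ 19.47°.
|L| − L_z,max = (6√2 − 8)ℏ ≈ 0.4853ℏ.
L_z,max = lℏ = 8ℏ.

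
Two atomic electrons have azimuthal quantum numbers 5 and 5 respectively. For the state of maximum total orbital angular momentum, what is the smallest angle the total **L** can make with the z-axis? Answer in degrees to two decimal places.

L runs from |5 − 5| = 0 to 5 + 5 = 10.
L ∈ {0, 1, 2, 3, 4, 5, 6, 7, 8, 9, 10}.
The maximum is L = 10, with |L_tot| = ℏ√(10·11) = √110 ℏ.
The minimum angle with z is arccos(10/√110) ≈ 17.55°.

θ_min ≈ 17.55°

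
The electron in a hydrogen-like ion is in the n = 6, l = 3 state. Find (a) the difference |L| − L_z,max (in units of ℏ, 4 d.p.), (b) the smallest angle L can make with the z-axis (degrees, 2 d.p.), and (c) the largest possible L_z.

|L| − L_z,max = (2√3 − 3)ℏ ≈ 0.4641ℏ.
cos θ_min = 3/√12, so θ_min ≈ 30.00°.
L_z,max = lℏ = 3ℏ.

|L|−L_z,max ≈ 0.4641ℏ; θ_min ≈ 30.00°; L_z,max = 3ℏ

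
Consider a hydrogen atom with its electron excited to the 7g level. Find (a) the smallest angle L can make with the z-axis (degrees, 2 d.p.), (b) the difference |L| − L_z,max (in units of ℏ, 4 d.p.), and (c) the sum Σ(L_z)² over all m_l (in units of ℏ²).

θ_min ≈ 26.57°; |L|−L_z,max ≈ 0.4721ℏ; Σ(L_z)² = 60 ℏ²

The 7g level has l = 4.
cos θ_min = 4/√20, so θ_min ≈ 26.57°.
|L| − L_z,max = (2√5 − 4)ℏ ≈ 0.4721ℏ.
Σ m_l² = 60, so Σ(L_z)² = 60 ℏ².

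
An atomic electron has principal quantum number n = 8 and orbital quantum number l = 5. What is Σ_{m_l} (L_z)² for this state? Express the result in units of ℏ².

Σ(L_z)² = 110 ℏ²

m_l runs from −5 to 5, i.e. {-5, -4, -3, -2, -1, 0, 1, 2, 3, 4, 5}.
Σ m_l² = 2·(1 + 4 + 9 + 16 + 25) = 110.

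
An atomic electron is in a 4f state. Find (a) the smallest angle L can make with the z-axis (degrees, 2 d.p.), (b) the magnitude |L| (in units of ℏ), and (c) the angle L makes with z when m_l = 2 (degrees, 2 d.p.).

The 4f subshell has l = 3.
cos θ_min = 3/√12, so θ_min ≈ 30.00°.
|L| = ℏ√(3·4) = 2√3 ℏ ≈ 3.464ℏ.
For m_l = 2: cos θ = 2/√12, θ ≈ 54.74°.

θ_min ≈ 30.00°; |L| = 2√3 ℏ ≈ 3.464ℏ; θ(m_l=2) ≈ 54.74°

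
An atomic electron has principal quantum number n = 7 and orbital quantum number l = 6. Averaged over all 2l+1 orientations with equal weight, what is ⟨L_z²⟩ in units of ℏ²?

m_l runs from −6 to 6, i.e. {-6, -5, -4, -3, -2, -1, 0, 1, 2, 3, 4, 5, 6}.
⟨L_z²⟩ = ℏ²·l(l+1)/3 = 14ℏ².

⟨L_z²⟩ = 14 ℏ²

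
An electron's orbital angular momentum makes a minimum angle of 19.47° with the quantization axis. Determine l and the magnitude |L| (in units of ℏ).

cos²θ_min = l/(l+1) = 0.8889.
Thus l = 0.8889/(1 − 0.8889) ≈ 8.
Then |L| = ℏ√(8·9) = 6√2 ℏ.

l = 8, |L| = 6√2 ℏ ≈ 8.485ℏ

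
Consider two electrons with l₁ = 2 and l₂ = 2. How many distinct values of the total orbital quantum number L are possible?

5

By the triangle rule, |l₁ − l₂| ≤ L ≤ l₁ + l₂.
So L can be 0, 1, 2, 3, 4.
That is 5 values.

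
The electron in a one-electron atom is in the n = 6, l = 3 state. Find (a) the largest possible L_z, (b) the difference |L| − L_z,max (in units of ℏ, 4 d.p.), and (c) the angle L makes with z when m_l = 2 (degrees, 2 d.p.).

L_z,max = 3ℏ; |L|−L_z,max ≈ 0.4641ℏ; θ(m_l=2) ≈ 54.74°

L_z,max = lℏ = 3ℏ.
|L| − L_z,max = (2√3 − 3)ℏ ≈ 0.4641ℏ.
For m_l = 2: cos θ = 2/√12, θ ≈ 54.74°.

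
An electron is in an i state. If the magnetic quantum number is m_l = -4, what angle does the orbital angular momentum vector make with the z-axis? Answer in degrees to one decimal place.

An i state has l = 6.
|L|² = l(l+1)ℏ² = 42ℏ², so |L| = √42 ℏ.
L_z = m_l ℏ = −4ℏ.
cos θ = L_z/|L| = -4/√42, so θ ≈ 128.1°.

θ ≈ 128.1°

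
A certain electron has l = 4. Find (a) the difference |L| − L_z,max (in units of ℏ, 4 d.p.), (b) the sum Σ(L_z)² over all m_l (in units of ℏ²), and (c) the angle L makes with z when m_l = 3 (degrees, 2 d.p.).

|L|−L_z,max ≈ 0.4721ℏ; Σ(L_z)² = 60 ℏ²; θ(m_l=3) ≈ 47.87°

|L| − L_z,max = (2√5 − 4)ℏ ≈ 0.4721ℏ.
Σ m_l² = 60, so Σ(L_z)² = 60 ℏ².
For m_l = 3: cos θ = 3/√20, θ ≈ 47.87°.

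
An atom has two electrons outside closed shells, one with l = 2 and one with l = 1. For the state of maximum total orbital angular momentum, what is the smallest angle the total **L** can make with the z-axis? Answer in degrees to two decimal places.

θ_min ≈ 30.00°

Angular momentum addition gives L = |l₁ − l₂|, …, l₁ + l₂.
Allowed values: L = 1, 2, 3.
The maximum is L = 3, with |L_tot| = ℏ√(3·4) = 2√3 ℏ.
The minimum angle with z is arccos(3/√12) ≈ 30.00°.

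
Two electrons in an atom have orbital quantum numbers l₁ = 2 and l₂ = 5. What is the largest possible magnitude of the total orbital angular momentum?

L runs from |2 − 5| = 3 to 2 + 5 = 7.
L ∈ {3, 4, 5, 6, 7}.
The largest magnitude corresponds to L = 7: |L_tot| = ℏ√(7·8) = 2√14 ℏ.

|L_tot|_max = 2√14 ℏ ≈ 7.483ℏ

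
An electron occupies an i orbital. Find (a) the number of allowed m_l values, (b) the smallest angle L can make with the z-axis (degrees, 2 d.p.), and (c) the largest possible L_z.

An i state has l = 6.
There are 2l+1 = 13 values of m_l.
cos θ_min = 6/√42, so θ_min ≈ 22.21°.
L_z,max = lℏ = 6ℏ.

13 values; θ_min ≈ 22.21°; L_z,max = 6ℏ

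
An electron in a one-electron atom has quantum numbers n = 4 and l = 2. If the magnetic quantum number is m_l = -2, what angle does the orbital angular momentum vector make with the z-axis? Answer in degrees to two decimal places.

|L| = √(l(l+1)) ℏ = √6 ℏ.
L_z = m_l ℏ = −2ℏ.
cos θ = L_z/|L| = -2/√6, so θ ≈ 144.74°.

θ ≈ 144.74°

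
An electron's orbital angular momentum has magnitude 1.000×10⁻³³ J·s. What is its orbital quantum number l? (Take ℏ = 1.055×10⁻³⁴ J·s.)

l = 9

In units of ℏ, |L| ≈ 9.479.
Set l(l+1) = 89.85; the integer solution is l = 9.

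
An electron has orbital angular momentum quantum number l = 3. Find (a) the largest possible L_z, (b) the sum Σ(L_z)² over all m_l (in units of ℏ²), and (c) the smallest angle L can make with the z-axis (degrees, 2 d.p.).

L_z,max = 3ℏ; Σ(L_z)² = 28 ℏ²; θ_min ≈ 30.00°

L_z,max = lℏ = 3ℏ.
Σ m_l² = 28, so Σ(L_z)² = 28 ℏ².
cos θ_min = 3/√12, so θ_min ≈ 30.00°.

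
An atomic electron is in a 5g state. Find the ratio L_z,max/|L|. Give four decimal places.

5g means n = 5, l = 4.
|L| = 2√5 ℏ ≈ 4.4721ℏ, while L_z,max = lℏ = 4ℏ.
L_z,max/|L| = 4/√20 = 0.8944.

L_z,max/|L| = 0.8944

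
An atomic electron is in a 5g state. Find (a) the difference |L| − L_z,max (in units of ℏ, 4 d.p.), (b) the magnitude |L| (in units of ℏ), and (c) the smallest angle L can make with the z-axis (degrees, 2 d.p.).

|L|−L_z,max ≈ 0.4721ℏ; |L| = 2√5 ℏ ≈ 4.472ℏ; θ_min ≈ 26.57°

For 5g, l = 4.
|L| − L_z,max = (2√5 − 4)ℏ ≈ 0.4721ℏ.
|L| = ℏ√(4·5) = 2√5 ℏ ≈ 4.472ℏ.
cos θ_min = 4/√20, so θ_min ≈ 26.57°.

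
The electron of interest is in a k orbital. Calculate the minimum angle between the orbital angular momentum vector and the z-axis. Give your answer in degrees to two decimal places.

θ_min ≈ 20.70°

A k state has l = 7.
|L| = √(l(l+1)) ℏ = 2√14 ℏ.
The smallest angle corresponds to the largest L_z, i.e. m_l = l = 7, giving L_z = 7ℏ.
cos θ_min = 7/√56, so θ_min ≈ 20.70°.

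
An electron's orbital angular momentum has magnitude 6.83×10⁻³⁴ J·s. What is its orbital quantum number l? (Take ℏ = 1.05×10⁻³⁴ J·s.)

Dividing by ℏ: |L|/ℏ ≈ 6.505.
(|L|/ℏ)² = l(l+1) ≈ 42.31 ⇒ l = 6.

l = 6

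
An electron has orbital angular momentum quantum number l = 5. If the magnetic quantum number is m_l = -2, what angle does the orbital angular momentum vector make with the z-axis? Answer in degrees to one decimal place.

θ ≈ 111.4°

|L|² = l(l+1)ℏ² = 30ℏ², so |L| = √30 ℏ.
L_z = m_l ℏ = −2ℏ.
cos θ = L_z/|L| = -2/√30, so θ ≈ 111.4°.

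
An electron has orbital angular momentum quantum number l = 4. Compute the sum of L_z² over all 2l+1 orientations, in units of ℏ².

Σ(L_z)² = 60 ℏ²

The allowed m_l values are -4, -3, -2, -1, 0, 1, 2, 3, 4.
Σ m_l² = 2·(1 + 4 + 9 + 16) = 60.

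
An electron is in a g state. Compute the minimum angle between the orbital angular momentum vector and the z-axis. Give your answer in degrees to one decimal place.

For a g orbital, l = 4.
|L|² = l(l+1)ℏ² = 20ℏ², so |L| = 2√5 ℏ.
The smallest angle corresponds to the largest L_z, i.e. m_l = l = 4, giving L_z = 4ℏ.
cos θ_min = 4/√20, so θ_min ≈ 26.6°.

θ_min ≈ 26.6°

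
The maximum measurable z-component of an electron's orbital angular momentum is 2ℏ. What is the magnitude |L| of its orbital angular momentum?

Since max m_l = l, l = 2.
|L| = ℏ√(l(l+1)) = √6 ℏ.

|L| = √6 ℏ ≈ 2.449ℏ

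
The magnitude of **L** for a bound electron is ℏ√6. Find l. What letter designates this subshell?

(|L|/ℏ)² = l(l+1) = 6.
l² + l − 6 = 0 ⇒ l = 2.

l = 2 (d orbital)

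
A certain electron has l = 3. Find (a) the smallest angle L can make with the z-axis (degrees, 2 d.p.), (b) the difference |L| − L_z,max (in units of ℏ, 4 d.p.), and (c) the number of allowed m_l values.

θ_min ≈ 30.00°; |L|−L_z,max ≈ 0.4641ℏ; 7 values

cos θ_min = 3/√12, so θ_min ≈ 30.00°.
|L| − L_z,max = (2√3 − 3)ℏ ≈ 0.4641ℏ.
There are 2l+1 = 7 values of m_l.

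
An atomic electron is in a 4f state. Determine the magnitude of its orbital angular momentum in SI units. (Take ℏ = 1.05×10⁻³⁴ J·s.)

The 4f subshell has l = 3.
|L| = ℏ√(l(l+1)) = ℏ√(3·4) = 2√3 ℏ
Numerically, |L| = 3.464 × (1.05×10⁻³⁴ J·s) = 3.64×10⁻³⁴ J·s.

|L| = 3.64×10⁻³⁴ J·s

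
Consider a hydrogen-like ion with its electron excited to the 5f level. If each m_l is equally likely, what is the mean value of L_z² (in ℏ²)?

The 5f level has l = 3.
m_l runs from −3 to 3, i.e. {-3, -2, -1, 0, 1, 2, 3}.
Average of L_z² over 7 states: 28/7 ℏ² = 4 ℏ².

⟨L_z²⟩ = 4 ℏ²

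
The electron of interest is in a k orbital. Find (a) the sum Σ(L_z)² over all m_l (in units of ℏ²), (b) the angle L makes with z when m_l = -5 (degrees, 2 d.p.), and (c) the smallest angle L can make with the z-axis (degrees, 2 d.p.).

Σ(L_z)² = 280 ℏ²; θ(m_l=-5) ≈ 131.92°; θ_min ≈ 20.70°

For a k orbital, l = 7.
Σ m_l² = 280, so Σ(L_z)² = 280 ℏ².
For m_l = -5: cos θ = -5/√56, θ ≈ 131.92°.
cos θ_min = 7/√56, so θ_min ≈ 20.70°.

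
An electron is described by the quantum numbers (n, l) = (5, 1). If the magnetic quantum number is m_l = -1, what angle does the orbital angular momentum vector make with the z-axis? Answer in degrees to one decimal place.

θ ≈ 135.0°

|L| = √(l(l+1)) ℏ = √2 ℏ.
L_z = m_l ℏ = −1ℏ.
cos θ = L_z/|L| = -1/√2, so θ ≈ 135.0°.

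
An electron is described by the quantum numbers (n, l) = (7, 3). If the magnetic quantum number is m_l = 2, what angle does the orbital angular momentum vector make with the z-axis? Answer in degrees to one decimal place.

θ ≈ 54.7°

|L|² = l(l+1)ℏ² = 12ℏ², so |L| = 2√3 ℏ.
L_z = m_l ℏ = 2ℏ.
cos θ = L_z/|L| = 2/√12, so θ ≈ 54.7°.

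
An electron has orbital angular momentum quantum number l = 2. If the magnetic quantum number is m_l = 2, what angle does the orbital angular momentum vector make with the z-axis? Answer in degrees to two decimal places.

θ ≈ 35.26°

|L|² = l(l+1)ℏ² = 6ℏ², so |L| = √6 ℏ.
L_z = m_l ℏ = 2ℏ.
cos θ = L_z/|L| = 2/√6, so θ ≈ 35.26°.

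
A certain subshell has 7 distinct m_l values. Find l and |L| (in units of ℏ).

2l + 1 = 7 ⇒ l = 3.
|L| = ℏ√(l(l+1)) = ℏ√(3·4) = 2√3 ℏ.

l = 3, |L| = 2√3 ℏ ≈ 3.464ℏ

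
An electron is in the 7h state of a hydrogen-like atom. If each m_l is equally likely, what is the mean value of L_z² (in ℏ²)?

For 7h, l = 5.
m_l runs from −5 to 5, i.e. {-5, -4, -3, -2, -1, 0, 1, 2, 3, 4, 5}.
⟨L_z²⟩ = ℏ²·(Σ m_l²)/(2l+1) = ℏ²·110/11 = 10ℏ².

⟨L_z²⟩ = 10 ℏ²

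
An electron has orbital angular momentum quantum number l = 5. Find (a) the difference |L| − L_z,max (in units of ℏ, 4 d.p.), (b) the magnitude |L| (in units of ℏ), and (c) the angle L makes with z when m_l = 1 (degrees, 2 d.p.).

|L| − L_z,max = (√30 − 5)ℏ ≈ 0.4772ℏ.
|L| = ℏ√(5·6) = √30 ℏ ≈ 5.477ℏ.
For m_l = 1: cos θ = 1/√30, θ ≈ 79.48°.

|L|−L_z,max ≈ 0.4772ℏ; |L| = √30 ℏ ≈ 5.477ℏ; θ(m_l=1) ≈ 79.48°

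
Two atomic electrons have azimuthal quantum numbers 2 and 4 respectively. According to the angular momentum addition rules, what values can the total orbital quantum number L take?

L = 2, 3, 4, 5, 6

The total orbital quantum number L ranges from |l₁ − l₂| to l₁ + l₂ in integer steps.
Allowed values: L = 2, 3, 4, 5, 6.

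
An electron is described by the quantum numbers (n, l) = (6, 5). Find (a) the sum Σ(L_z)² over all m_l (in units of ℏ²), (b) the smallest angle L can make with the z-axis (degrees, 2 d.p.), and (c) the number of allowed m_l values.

Σ m_l² = 110, so Σ(L_z)² = 110 ℏ².
cos θ_min = 5/√30, so θ_min ≈ 24.09°.
There are 2l+1 = 11 values of m_l.

Σ(L_z)² = 110 ℏ²; θ_min ≈ 24.09°; 11 values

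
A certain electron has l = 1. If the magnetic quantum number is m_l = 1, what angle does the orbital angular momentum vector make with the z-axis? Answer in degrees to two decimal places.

|L|² = l(l+1)ℏ² = 2ℏ², so |L| = √2 ℏ.
L_z = m_l ℏ = 1ℏ.
cos θ = L_z/|L| = 1/√2, so θ ≈ 45.00°.

θ ≈ 45.00°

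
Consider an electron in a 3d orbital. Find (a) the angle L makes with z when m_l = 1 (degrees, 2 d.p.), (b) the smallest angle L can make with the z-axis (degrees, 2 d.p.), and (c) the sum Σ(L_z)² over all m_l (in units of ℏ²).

3d means n = 3, l = 2.
For m_l = 1: cos θ = 1/√6, θ ≈ 65.91°.
cos θ_min = 2/√6, so θ_min ≈ 35.26°.
Σ m_l² = 10, so Σ(L_z)² = 10 ℏ².

θ(m_l=1) ≈ 65.91°; θ_min ≈ 35.26°; Σ(L_z)² = 10 ℏ²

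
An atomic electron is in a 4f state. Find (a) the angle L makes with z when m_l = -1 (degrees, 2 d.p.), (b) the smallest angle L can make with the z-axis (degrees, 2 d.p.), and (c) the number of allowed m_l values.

θ(m_l=-1) ≈ 106.78°; θ_min ≈ 30.00°; 7 values

4f means n = 4, l = 3.
For m_l = -1: cos θ = -1/√12, θ ≈ 106.78°.
cos θ_min = 3/√12, so θ_min ≈ 30.00°.
There are 2l+1 = 7 values of m_l.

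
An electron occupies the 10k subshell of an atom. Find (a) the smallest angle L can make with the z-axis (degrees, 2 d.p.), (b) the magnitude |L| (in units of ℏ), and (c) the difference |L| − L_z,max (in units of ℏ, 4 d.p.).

θ_min ≈ 20.70°; |L| = 2√14 ℏ ≈ 7.483ℏ; |L|−L_z,max ≈ 0.4833ℏ

10k means n = 10, l = 7.
cos θ_min = 7/√56, so θ_min ≈ 20.70°.
|L| = ℏ√(7·8) = 2√14 ℏ ≈ 7.483ℏ.
|L| − L_z,max = (2√14 − 7)ℏ ≈ 0.4833ℏ.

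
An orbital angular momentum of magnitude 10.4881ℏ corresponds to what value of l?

|L| = ℏ√(l(l+1)), so l(l+1) = 110.
l² + l − 110 = 0 ⇒ l = 10.

l = 10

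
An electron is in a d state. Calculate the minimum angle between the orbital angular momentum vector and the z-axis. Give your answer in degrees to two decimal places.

θ_min ≈ 35.26°

A d state has l = 2.
|L| = ℏ√(l(l+1)) = √6 ℏ.
The smallest angle corresponds to the largest L_z, i.e. m_l = l = 2, giving L_z = 2ℏ.
cos θ_min = 2/√6, so θ_min ≈ 35.26°.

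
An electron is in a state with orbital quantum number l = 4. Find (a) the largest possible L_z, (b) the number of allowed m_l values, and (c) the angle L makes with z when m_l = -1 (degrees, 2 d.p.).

L_z,max = lℏ = 4ℏ.
There are 2l+1 = 9 values of m_l.
For m_l = -1: cos θ = -1/√20, θ ≈ 102.92°.

L_z,max = 4ℏ; 9 values; θ(m_l=-1) ≈ 102.92°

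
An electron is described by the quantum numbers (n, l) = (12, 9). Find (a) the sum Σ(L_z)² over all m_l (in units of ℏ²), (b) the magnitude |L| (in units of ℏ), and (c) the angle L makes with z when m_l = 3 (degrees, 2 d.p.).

Σ(L_z)² = 570 ℏ²; |L| = 3√10 ℏ ≈ 9.487ℏ; θ(m_l=3) ≈ 71.57°

Σ m_l² = 570, so Σ(L_z)² = 570 ℏ².
|L| = ℏ√(9·10) = 3√10 ℏ ≈ 9.487ℏ.
For m_l = 3: cos θ = 3/√90, θ ≈ 71.57°.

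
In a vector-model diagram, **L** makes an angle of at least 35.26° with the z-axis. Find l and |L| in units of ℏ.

cos²θ_min = l/(l+1) = 0.6667.
l = cos²θ/sin²θ ≈ 2.
Then |L| = ℏ√(2·3) = √6 ℏ.

l = 2, |L| = √6 ℏ ≈ 2.449ℏ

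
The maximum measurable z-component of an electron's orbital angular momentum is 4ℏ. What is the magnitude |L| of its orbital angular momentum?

|L| = 2√5 ℏ ≈ 4.472ℏ

L_z,max = lℏ, so l = 4.
|L| = √(l(l+1)) ℏ = 2√5 ℏ.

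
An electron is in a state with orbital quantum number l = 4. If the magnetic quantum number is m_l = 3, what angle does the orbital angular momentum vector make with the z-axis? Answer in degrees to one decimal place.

|L| = √(l(l+1)) ℏ = 2√5 ℏ.
L_z = m_l ℏ = 3ℏ.
cos θ = L_z/|L| = 3/√20, so θ ≈ 47.9°.

θ ≈ 47.9°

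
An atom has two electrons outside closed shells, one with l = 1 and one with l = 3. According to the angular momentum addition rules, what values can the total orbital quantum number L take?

By the triangle rule, |l₁ − l₂| ≤ L ≤ l₁ + l₂.
So L can be 2, 3, 4.

L = 2, 3, 4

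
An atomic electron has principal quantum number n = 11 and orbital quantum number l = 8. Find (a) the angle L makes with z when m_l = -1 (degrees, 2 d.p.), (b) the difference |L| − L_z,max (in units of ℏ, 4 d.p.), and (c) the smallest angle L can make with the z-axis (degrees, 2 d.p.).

θ(m_l=-1) ≈ 96.77°; |L|−L_z,max ≈ 0.4853ℏ; θ_min ≈ 19.47°

For m_l = -1: cos θ = -1/√72, θ ≈ 96.77°.
|L| − L_z,max = (6√2 − 8)ℏ ≈ 0.4853ℏ.
cos θ_min = 8/√72, so θ_min ≈ 19.47°.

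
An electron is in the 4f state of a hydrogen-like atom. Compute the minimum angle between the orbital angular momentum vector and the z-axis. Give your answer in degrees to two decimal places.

4f means n = 4, l = 3.
|L| = √(l(l+1)) ℏ = 2√3 ℏ.
The smallest angle corresponds to the largest L_z, i.e. m_l = l = 3, giving L_z = 3ℏ.
cos θ_min = 3/√12, so θ_min ≈ 30.00°.

θ_min ≈ 30.00°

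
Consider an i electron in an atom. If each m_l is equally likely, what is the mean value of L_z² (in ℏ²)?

⟨L_z²⟩ = 14 ℏ²

For an i orbital, l = 6.
The allowed m_l values are -6, -5, -4, -3, -2, -1, 0, 1, 2, 3, 4, 5, 6.
⟨L_z²⟩ = ℏ²·(Σ m_l²)/(2l+1) = ℏ²·182/13 = 14ℏ².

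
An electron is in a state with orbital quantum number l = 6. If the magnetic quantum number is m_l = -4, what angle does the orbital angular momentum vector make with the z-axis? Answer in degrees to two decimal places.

θ ≈ 128.11°

|L|² = l(l+1)ℏ² = 42ℏ², so |L| = √42 ℏ.
L_z = m_l ℏ = −4ℏ.
cos θ = L_z/|L| = -4/√42, so θ ≈ 128.11°.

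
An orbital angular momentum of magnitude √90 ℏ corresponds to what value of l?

Since |L|² = l(l+1)ℏ², l(l+1) = 90.
Solving: l = 9.

l = 9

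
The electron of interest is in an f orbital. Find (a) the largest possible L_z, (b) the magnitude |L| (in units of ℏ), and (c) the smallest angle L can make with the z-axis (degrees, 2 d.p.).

L_z,max = 3ℏ; |L| = 2√3 ℏ ≈ 3.464ℏ; θ_min ≈ 30.00°

An f state has l = 3.
L_z,max = lℏ = 3ℏ.
|L| = ℏ√(3·4) = 2√3 ℏ ≈ 3.464ℏ.
cos θ_min = 3/√12, so θ_min ≈ 30.00°.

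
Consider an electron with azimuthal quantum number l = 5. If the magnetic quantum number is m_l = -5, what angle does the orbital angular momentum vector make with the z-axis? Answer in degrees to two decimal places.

|L|² = l(l+1)ℏ² = 30ℏ², so |L| = √30 ℏ.
L_z = m_l ℏ = −5ℏ.
cos θ = L_z/|L| = -5/√30, so θ ≈ 155.91°.

θ ≈ 155.91°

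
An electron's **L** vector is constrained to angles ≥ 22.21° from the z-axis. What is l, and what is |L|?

cos θ_min = l/√(l(l+1)) = √(l/(l+1)), so l/(l+1) = cos²(22.21°) = 0.8571.
Solving: l = 6.
Then |L| = ℏ√(6·7) = √42 ℏ.

l = 6, |L| = √42 ℏ ≈ 6.481ℏ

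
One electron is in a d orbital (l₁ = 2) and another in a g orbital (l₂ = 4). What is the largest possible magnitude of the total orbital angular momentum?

L runs from |2 − 4| = 2 to 2 + 4 = 6.
So L can be 2, 3, 4, 5, 6.
The largest magnitude corresponds to L = 6: |L_tot| = ℏ√(6·7) = √42 ℏ.

|L_tot|_max = √42 ℏ ≈ 6.481ℏ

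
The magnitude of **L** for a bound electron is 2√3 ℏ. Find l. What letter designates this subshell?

(|L|/ℏ)² = l(l+1) = 12.
l² + l − 12 = 0 ⇒ l = 3.

l = 3 (f orbital)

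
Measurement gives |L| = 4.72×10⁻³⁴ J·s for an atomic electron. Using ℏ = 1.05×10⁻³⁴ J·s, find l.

l = 4

In units of ℏ, |L| ≈ 4.495.
Set l(l+1) = 20.21; the integer solution is l = 4.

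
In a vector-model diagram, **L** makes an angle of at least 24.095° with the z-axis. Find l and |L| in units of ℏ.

At minimum angle, m_l = l, so cos θ = l/√(l(l+1)); cos²θ = l/(l+1) = 0.8333.
Thus l = 0.8333/(1 − 0.8333) ≈ 5.
Then |L| = ℏ√(5·6) = √30 ℏ.

l = 5, |L| = √30 ℏ ≈ 5.477ℏ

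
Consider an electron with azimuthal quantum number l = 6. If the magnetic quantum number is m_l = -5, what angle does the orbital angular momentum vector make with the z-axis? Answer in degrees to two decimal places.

|L| = √(l(l+1)) ℏ = √42 ℏ.
L_z = m_l ℏ = −5ℏ.
cos θ = L_z/|L| = -5/√42, so θ ≈ 140.49°.

θ ≈ 140.49°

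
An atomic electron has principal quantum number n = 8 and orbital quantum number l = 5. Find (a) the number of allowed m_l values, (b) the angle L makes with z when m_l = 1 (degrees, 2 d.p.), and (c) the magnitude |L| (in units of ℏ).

There are 2l+1 = 11 values of m_l.
For m_l = 1: cos θ = 1/√30, θ ≈ 79.48°.
|L| = ℏ√(5·6) = √30 ℏ ≈ 5.477ℏ.

11 values; θ(m_l=1) ≈ 79.48°; |L| = √30 ℏ ≈ 5.477ℏ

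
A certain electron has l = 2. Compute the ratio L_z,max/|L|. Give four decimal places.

L_z,max/|L| = 0.8165

|L| = √6 ℏ ≈ 2.4495ℏ, while L_z,max = lℏ = 2ℏ.
L_z,max/|L| = 2/√6 = 0.8165.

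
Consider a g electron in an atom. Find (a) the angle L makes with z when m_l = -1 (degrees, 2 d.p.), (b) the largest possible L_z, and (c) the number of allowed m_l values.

The letter g corresponds to l = 4.
For m_l = -1: cos θ = -1/√20, θ ≈ 102.92°.
L_z,max = lℏ = 4ℏ.
There are 2l+1 = 9 values of m_l.

θ(m_l=-1) ≈ 102.92°; L_z,max = 4ℏ; 9 values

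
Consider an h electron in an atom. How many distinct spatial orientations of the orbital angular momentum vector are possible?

An h state has l = 5.
The number of m_l values is 2l + 1 = 2·5 + 1 = 11.

11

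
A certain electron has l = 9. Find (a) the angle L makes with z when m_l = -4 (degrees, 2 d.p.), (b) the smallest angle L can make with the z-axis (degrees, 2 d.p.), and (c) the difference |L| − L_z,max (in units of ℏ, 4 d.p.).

For m_l = -4: cos θ = -4/√90, θ ≈ 114.94°.
cos θ_min = 9/√90, so θ_min ≈ 18.43°.
|L| − L_z,max = (3√10 − 9)ℏ ≈ 0.4868ℏ.

θ(m_l=-4) ≈ 114.94°; θ_min ≈ 18.43°; |L|−L_z,max ≈ 0.4868ℏ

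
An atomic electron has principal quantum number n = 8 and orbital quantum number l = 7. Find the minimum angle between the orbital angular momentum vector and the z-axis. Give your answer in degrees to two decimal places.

|L|² = l(l+1)ℏ² = 56ℏ², so |L| = 2√14 ℏ.
The smallest angle corresponds to the largest L_z, i.e. m_l = l = 7, giving L_z = 7ℏ.
cos θ_min = 7/√56, so θ_min ≈ 20.70°.

θ_min ≈ 20.70°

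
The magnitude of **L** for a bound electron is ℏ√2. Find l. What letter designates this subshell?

l = 1 (p orbital)

(|L|/ℏ)² = l(l+1) = 2.
l² + l − 2 = 0 ⇒ l = 1.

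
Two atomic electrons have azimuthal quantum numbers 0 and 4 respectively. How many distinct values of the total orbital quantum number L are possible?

1

Angular momentum addition gives L = |l₁ − l₂|, …, l₁ + l₂.
Allowed values: L = 4.
That is 1 value.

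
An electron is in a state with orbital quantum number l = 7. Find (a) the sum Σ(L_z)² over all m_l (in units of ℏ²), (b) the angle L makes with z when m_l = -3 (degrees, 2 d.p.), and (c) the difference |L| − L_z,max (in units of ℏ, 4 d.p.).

Σ(L_z)² = 280 ℏ²; θ(m_l=-3) ≈ 113.63°; |L|−L_z,max ≈ 0.4833ℏ

Σ m_l² = 280, so Σ(L_z)² = 280 ℏ².
For m_l = -3: cos θ = -3/√56, θ ≈ 113.63°.
|L| − L_z,max = (2√14 − 7)ℏ ≈ 0.4833ℏ.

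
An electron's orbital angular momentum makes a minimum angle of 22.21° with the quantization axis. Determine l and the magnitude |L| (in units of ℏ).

cos²θ_min = l/(l+1) = 0.8571.
Solving: l = 6.
Then |L| = ℏ√(6·7) = √42 ℏ.

l = 6, |L| = √42 ℏ ≈ 6.481ℏ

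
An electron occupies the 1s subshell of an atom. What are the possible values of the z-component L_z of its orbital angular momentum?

L_z ∈ {0}

For 1s, l = 0.
L_z = m_l ℏ with m_l ranging from −l to +l in integer steps.
For l = 0: m_l ∈ {0}.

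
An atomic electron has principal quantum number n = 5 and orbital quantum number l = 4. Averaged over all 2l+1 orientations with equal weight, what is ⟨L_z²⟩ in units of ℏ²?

m_l runs from −4 to 4, i.e. {-4, -3, -2, -1, 0, 1, 2, 3, 4}.
⟨L_z²⟩ = ℏ²·l(l+1)/3 = 6.667ℏ².

⟨L_z²⟩ = 6.667 ℏ²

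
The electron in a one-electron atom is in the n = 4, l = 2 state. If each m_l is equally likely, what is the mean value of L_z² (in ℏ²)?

m_l ∈ {-2, -1, 0, 1, 2}.
⟨L_z²⟩ = ℏ²·l(l+1)/3 = 2ℏ².

⟨L_z²⟩ = 2 ℏ²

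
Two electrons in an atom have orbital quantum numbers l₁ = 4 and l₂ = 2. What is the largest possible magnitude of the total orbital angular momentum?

|L_tot|_max = √42 ℏ ≈ 6.481ℏ

The total orbital quantum number L ranges from |l₁ − l₂| to l₁ + l₂ in integer steps.
L ∈ {2, 3, 4, 5, 6}.
The largest magnitude corresponds to L = 6: |L_tot| = ℏ√(6·7) = √42 ℏ.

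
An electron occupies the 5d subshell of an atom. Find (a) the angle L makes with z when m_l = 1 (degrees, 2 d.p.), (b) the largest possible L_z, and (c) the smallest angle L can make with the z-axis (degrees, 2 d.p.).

For 5d, l = 2.
For m_l = 1: cos θ = 1/√6, θ ≈ 65.91°.
L_z,max = lℏ = 2ℏ.
cos θ_min = 2/√6, so θ_min ≈ 35.26°.

θ(m_l=1) ≈ 65.91°; L_z,max = 2ℏ; θ_min ≈ 35.26°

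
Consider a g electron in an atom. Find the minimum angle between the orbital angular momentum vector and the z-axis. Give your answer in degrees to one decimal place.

θ_min ≈ 26.6°

A g state has l = 4.
|L| = ℏ√(l(l+1)) = 2√5 ℏ.
The smallest angle corresponds to the largest L_z, i.e. m_l = l = 4, giving L_z = 4ℏ.
cos θ_min = 4/√20, so θ_min ≈ 26.6°.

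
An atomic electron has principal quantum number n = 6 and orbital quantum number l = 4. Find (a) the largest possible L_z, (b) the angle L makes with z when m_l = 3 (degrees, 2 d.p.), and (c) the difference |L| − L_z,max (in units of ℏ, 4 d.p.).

L_z,max = lℏ = 4ℏ.
For m_l = 3: cos θ = 3/√20, θ ≈ 47.87°.
|L| − L_z,max = (2√5 − 4)ℏ ≈ 0.4721ℏ.

L_z,max = 4ℏ; θ(m_l=3) ≈ 47.87°; |L|−L_z,max ≈ 0.4721ℏ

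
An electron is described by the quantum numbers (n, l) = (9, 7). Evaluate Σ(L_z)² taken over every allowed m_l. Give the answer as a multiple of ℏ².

m_l ∈ {-7, -6, -5, -4, -3, -2, -1, 0, 1, 2, 3, 4, 5, 6, 7}.
Summing m² from −7 to 7: Σ m_l² = 280.

Σ(L_z)² = 280 ℏ²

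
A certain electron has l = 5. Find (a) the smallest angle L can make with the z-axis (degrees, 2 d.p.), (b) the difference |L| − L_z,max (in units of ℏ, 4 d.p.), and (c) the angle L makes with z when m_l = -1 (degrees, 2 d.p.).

cos θ_min = 5/√30, so θ_min ≈ 24.09°.
|L| − L_z,max = (√30 − 5)ℏ ≈ 0.4772ℏ.
For m_l = -1: cos θ = -1/√30, θ ≈ 100.52°.

θ_min ≈ 24.09°; |L|−L_z,max ≈ 0.4772ℏ; θ(m_l=-1) ≈ 100.52°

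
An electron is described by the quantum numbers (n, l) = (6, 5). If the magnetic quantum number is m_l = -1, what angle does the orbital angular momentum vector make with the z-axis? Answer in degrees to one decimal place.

|L| = ℏ√(l(l+1)) = √30 ℏ.
L_z = m_l ℏ = −1ℏ.
cos θ = L_z/|L| = -1/√30, so θ ≈ 100.5°.

θ ≈ 100.5°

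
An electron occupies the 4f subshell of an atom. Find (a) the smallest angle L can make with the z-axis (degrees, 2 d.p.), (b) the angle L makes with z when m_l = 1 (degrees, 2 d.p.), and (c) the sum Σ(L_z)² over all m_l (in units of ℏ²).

4f means n = 4, l = 3.
cos θ_min = 3/√12, so θ_min ≈ 30.00°.
For m_l = 1: cos θ = 1/√12, θ ≈ 73.22°.
Σ m_l² = 28, so Σ(L_z)² = 28 ℏ².

θ_min ≈ 30.00°; θ(m_l=1) ≈ 73.22°; Σ(L_z)² = 28 ℏ²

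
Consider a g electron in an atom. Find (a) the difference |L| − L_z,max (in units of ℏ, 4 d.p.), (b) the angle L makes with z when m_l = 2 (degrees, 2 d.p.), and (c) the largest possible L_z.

|L|−L_z,max ≈ 0.4721ℏ; θ(m_l=2) ≈ 63.43°; L_z,max = 4ℏ

For a g orbital, l = 4.
|L| − L_z,max = (2√5 − 4)ℏ ≈ 0.4721ℏ.
For m_l = 2: cos θ = 2/√20, θ ≈ 63.43°.
L_z,max = lℏ = 4ℏ.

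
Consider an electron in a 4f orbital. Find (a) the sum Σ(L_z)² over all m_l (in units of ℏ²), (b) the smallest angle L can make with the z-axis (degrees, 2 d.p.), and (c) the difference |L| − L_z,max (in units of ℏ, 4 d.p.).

For 4f, l = 3.
Σ m_l² = 28, so Σ(L_z)² = 28 ℏ².
cos θ_min = 3/√12, so θ_min ≈ 30.00°.
|L| − L_z,max = (2√3 − 3)ℏ ≈ 0.4641ℏ.

Σ(L_z)² = 28 ℏ²; θ_min ≈ 30.00°; |L|−L_z,max ≈ 0.4641ℏ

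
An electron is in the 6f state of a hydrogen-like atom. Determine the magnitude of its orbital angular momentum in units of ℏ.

|L| = 2√3 ℏ ≈ 3.464ℏ

6f means n = 6, l = 3.
|L| = ℏ√(l(l+1)) = ℏ√(3·4) = 2√3 ℏ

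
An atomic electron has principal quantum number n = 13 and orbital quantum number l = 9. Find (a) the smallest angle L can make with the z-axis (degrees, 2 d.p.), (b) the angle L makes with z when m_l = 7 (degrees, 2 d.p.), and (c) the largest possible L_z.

θ_min ≈ 18.43°; θ(m_l=7) ≈ 42.45°; L_z,max = 9ℏ

cos θ_min = 9/√90, so θ_min ≈ 18.43°.
For m_l = 7: cos θ = 7/√90, θ ≈ 42.45°.
L_z,max = lℏ = 9ℏ.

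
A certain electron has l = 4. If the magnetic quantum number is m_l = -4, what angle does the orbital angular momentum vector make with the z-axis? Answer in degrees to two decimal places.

θ ≈ 153.43°

|L| = ℏ√(l(l+1)) = 2√5 ℏ.
L_z = m_l ℏ = −4ℏ.
cos θ = L_z/|L| = -4/√20, so θ ≈ 153.43°.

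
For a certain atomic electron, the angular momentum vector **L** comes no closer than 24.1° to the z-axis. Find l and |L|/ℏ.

cos²θ_min = l/(l+1) = 0.8333.
l = cos²θ/sin²θ ≈ 5.
Then |L| = ℏ√(5·6) = √30 ℏ.

l = 5, |L| = √30 ℏ ≈ 5.477ℏ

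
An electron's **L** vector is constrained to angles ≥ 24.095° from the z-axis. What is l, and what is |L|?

cos θ_min = l/√(l(l+1)) = √(l/(l+1)), so l/(l+1) = cos²(24.095°) = 0.8333.
l = cos²θ/sin²θ ≈ 5.
Then |L| = ℏ√(5·6) = √30 ℏ.

l = 5, |L| = √30 ℏ ≈ 5.477ℏ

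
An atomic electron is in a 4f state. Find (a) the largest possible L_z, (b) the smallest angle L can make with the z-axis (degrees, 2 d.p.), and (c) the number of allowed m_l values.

The 4f subshell has l = 3.
L_z,max = lℏ = 3ℏ.
cos θ_min = 3/√12, so θ_min ≈ 30.00°.
There are 2l+1 = 7 values of m_l.

L_z,max = 3ℏ; θ_min ≈ 30.00°; 7 values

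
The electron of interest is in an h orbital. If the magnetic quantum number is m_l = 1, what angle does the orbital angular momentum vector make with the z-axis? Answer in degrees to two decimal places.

θ ≈ 79.48°

The letter h corresponds to l = 5.
|L| = ℏ√(l(l+1)) = √30 ℏ.
L_z = m_l ℏ = 1ℏ.
cos θ = L_z/|L| = 1/√30, so θ ≈ 79.48°.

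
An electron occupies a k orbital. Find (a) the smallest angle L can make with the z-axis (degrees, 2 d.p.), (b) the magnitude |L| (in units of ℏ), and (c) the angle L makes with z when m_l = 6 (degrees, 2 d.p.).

A k state has l = 7.
cos θ_min = 7/√56, so θ_min ≈ 20.70°.
|L| = ℏ√(7·8) = 2√14 ℏ ≈ 7.483ℏ.
For m_l = 6: cos θ = 6/√56, θ ≈ 36.70°.

θ_min ≈ 20.70°; |L| = 2√14 ℏ ≈ 7.483ℏ; θ(m_l=6) ≈ 36.70°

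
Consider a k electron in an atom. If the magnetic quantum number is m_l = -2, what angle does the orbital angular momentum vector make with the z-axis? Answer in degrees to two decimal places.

θ ≈ 105.50°

K corresponds to l = 7.
|L|² = l(l+1)ℏ² = 56ℏ², so |L| = 2√14 ℏ.
L_z = m_l ℏ = −2ℏ.
cos θ = L_z/|L| = -2/√56, so θ ≈ 105.50°.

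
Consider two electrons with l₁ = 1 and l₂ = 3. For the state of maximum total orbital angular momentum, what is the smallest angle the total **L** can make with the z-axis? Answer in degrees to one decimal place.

The total orbital quantum number L ranges from |l₁ − l₂| to l₁ + l₂ in integer steps.
So L can be 2, 3, 4.
The maximum is L = 4, with |L_tot| = ℏ√(4·5) = 2√5 ℏ.
The minimum angle with z is arccos(4/√20) ≈ 26.6°.

θ_min ≈ 26.6°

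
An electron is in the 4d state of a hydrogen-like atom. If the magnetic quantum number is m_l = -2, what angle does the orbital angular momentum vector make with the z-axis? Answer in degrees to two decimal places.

θ ≈ 144.74°

4d means n = 4, l = 2.
|L| = ℏ√(l(l+1)) = √6 ℏ.
L_z = m_l ℏ = −2ℏ.
cos θ = L_z/|L| = -2/√6, so θ ≈ 144.74°.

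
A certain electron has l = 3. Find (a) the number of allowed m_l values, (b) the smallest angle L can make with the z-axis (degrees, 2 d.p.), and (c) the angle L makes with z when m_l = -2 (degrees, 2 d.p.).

7 values; θ_min ≈ 30.00°; θ(m_l=-2) ≈ 125.26°

There are 2l+1 = 7 values of m_l.
cos θ_min = 3/√12, so θ_min ≈ 30.00°.
For m_l = -2: cos θ = -2/√12, θ ≈ 125.26°.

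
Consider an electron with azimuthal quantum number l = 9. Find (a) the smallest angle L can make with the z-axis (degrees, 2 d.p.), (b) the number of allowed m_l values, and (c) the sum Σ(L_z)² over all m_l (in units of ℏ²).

θ_min ≈ 18.43°; 19 values; Σ(L_z)² = 570 ℏ²

cos θ_min = 9/√90, so θ_min ≈ 18.43°.
There are 2l+1 = 19 values of m_l.
Σ m_l² = 570, so Σ(L_z)² = 570 ℏ².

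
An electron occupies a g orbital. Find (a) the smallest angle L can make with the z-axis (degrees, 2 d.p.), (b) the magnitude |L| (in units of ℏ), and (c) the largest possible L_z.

θ_min ≈ 26.57°; |L| = 2√5 ℏ ≈ 4.472ℏ; L_z,max = 4ℏ

For a g orbital, l = 4.
cos θ_min = 4/√20, so θ_min ≈ 26.57°.
|L| = ℏ√(4·5) = 2√5 ℏ ≈ 4.472ℏ.
L_z,max = lℏ = 4ℏ.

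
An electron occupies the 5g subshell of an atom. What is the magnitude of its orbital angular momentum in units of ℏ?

|L| = 2√5 ℏ ≈ 4.472ℏ

5g means n = 5, l = 4.
|L| = ℏ√(l(l+1)) = ℏ√(4·5) = 2√5 ℏ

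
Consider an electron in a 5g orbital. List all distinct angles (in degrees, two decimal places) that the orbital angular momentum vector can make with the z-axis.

θ ∈ {26.57°, 47.87°, 63.43°, 77.08°, 90.00°, 102.92°, 116.57°, 132.13°, 153.43°}

The 5g subshell has l = 4.
|L| = √(l(l+1)) ℏ = 2√5 ℏ.
cos θ = m_l/√20 for each m_l ∈ {-4, -3, -2, -1, 0, 1, 2, 3, 4}.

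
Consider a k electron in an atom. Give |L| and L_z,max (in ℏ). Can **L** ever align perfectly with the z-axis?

For a k orbital, l = 7.
|L| = 2√14 ℏ ≈ 7.4833ℏ, while L_z,max = lℏ = 7ℏ.
Since |L| > L_z,max, the vector can never point exactly along z; the closest it comes is θ_min = arccos(7/√56) ≈ 20.7°.

No: L_z,max = 7ℏ < |L| = 2√14 ℏ ≈ 7.483ℏ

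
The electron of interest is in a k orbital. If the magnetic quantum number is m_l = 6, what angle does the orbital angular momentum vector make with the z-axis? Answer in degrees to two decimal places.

The letter k corresponds to l = 7.
|L| = ℏ√(l(l+1)) = 2√14 ℏ.
L_z = m_l ℏ = 6ℏ.
cos θ = L_z/|L| = 6/√56, so θ ≈ 36.70°.

θ ≈ 36.70°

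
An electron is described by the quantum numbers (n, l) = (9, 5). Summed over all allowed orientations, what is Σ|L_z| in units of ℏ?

Σ|L_z| = 30 ℏ

m_l ∈ {-5, -4, -3, -2, -1, 0, 1, 2, 3, 4, 5}.
Σ|m_l| = 2·5(5+1)/2 = 30.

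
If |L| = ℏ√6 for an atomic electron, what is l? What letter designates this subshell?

(|L|/ℏ)² = l(l+1) = 6.
Solving: l = 2.

l = 2 (d orbital)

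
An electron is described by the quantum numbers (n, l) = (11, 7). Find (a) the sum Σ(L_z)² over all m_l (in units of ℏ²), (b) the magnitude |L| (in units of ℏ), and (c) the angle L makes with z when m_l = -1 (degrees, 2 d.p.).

Σ m_l² = 280, so Σ(L_z)² = 280 ℏ².
|L| = ℏ√(7·8) = 2√14 ℏ ≈ 7.483ℏ.
For m_l = -1: cos θ = -1/√56, θ ≈ 97.68°.

Σ(L_z)² = 280 ℏ²; |L| = 2√14 ℏ ≈ 7.483ℏ; θ(m_l=-1) ≈ 97.68°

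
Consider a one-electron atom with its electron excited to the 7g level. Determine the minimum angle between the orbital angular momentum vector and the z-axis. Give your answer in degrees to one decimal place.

The 7g level has l = 4.
|L| = √(l(l+1)) ℏ = 2√5 ℏ.
The smallest angle corresponds to the largest L_z, i.e. m_l = l = 4, giving L_z = 4ℏ.
cos θ_min = 4/√20, so θ_min ≈ 26.6°.

θ_min ≈ 26.6°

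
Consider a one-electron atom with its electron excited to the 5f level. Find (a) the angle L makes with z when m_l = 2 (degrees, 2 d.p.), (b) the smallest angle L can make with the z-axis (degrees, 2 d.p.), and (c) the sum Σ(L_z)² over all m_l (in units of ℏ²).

θ(m_l=2) ≈ 54.74°; θ_min ≈ 30.00°; Σ(L_z)² = 28 ℏ²

The 5f level has l = 3.
For m_l = 2: cos θ = 2/√12, θ ≈ 54.74°.
cos θ_min = 3/√12, so θ_min ≈ 30.00°.
Σ m_l² = 28, so Σ(L_z)² = 28 ℏ².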